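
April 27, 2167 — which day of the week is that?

Monday

Doomsday rule: the anchor day for the 2100s is Sunday. For year 67: 67÷12 = 5 r 7, and 7÷4 = 1, so 5+7+1 = 13.
Sunday + 13 ≡ Saturday — that's 2167's doomsday.
In April the doomsday date is Apr 4.
Apr 27 is 23 days after Apr 4; 23 mod 7 = 2, so Saturday + 2 = Monday.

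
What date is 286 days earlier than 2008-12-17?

March 6, 2008

−17 → Nov 30, 2008 (end of Nov, 30 days; 269 left).
−30 → Oct 31, 2008 (end of Oct, 31 days; 239 left).
−31 → Sep 30, 2008 (end of Sep, 30 days; 208 left).
−30 → Aug 31, 2008 (end of Aug, 31 days; 178 left).
−31 → Jul 31, 2008 (end of Jul, 31 days; 147 left).
−31 → Jun 30, 2008 (end of Jun, 30 days; 116 left).
−30 → May 31, 2008 (end of May, 31 days; 86 left).
−31 → Apr 30, 2008 (end of Apr, 30 days; 55 left).
−30 → Mar 31, 2008 (end of Mar, 31 days; 25 left).
−25 → Mar 6, 2008.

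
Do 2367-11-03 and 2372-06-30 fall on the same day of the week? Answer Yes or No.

Yes

From Nov 3, 2367 to Jun 30, 2372 is 1701 days.
1701 mod 7 = 0, so they are the same weekday.
(Nov 3, 2367 is a Friday; Jun 30, 2372 is a Friday.)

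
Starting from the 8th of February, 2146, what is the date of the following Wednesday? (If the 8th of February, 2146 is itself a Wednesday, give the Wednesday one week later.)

February 9, 2146

Feb 8, 2146 is a Tuesday.
From Tuesday to the next Wednesday is 1 day.
Feb 8, 2146 + 1 = Feb 9, 2146.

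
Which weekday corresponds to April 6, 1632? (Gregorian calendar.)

Tuesday

Doomsday rule: the anchor day for the 1600s is Tuesday. For year 32: 32÷12 = 2 r 8, and 8÷4 = 2, so 2+8+2 = 12.
Tuesday + 12 ≡ Sunday — that's 1632's doomsday.
In April the doomsday date is Apr 4.
Apr 6 is 2 days after Apr 4; 2 mod 7 = 2, so Sunday + 2 = Tuesday.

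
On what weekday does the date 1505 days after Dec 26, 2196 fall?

Dec 26, 2196 is a Monday.
1505 mod 7 = 0, so 1505 days after a Monday is Monday + 0 = Monday.

Monday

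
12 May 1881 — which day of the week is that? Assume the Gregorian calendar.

Doomsday rule: the anchor day for the 1800s is Friday. For year 81: 81÷12 = 6 r 9, and 9÷4 = 2, so 6+9+2 = 17.
Friday + 17 ≡ Monday — that's 1881's doomsday.
In May the doomsday date is May 9.
May 12 is 3 days after May 9; 3 mod 7 = 3, so Monday + 3 = Thursday.

Thursday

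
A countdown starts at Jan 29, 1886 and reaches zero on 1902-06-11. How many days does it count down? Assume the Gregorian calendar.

5976

Jan 29, 1886 → Jan 29, 1887: 365 days.
Jan 29, 1887 → Jan 29, 1888: 365 days.
Jan 29, 1888 → Jan 29, 1889: 366 days (Feb 29, 1888 is in that span).
Jan 29, 1889 → Jan 29, 1890: 365 days.
Jan 29, 1890 → Jan 29, 1891: 365 days.
Jan 29, 1891 → Jan 29, 1892: 365 days.
Jan 29, 1892 → Jan 29, 1893: 366 days (Feb 29, 1892 is in that span).
Jan 29, 1893 → Jan 29, 1894: 365 days.
Jan 29, 1894 → Jan 29, 1895: 365 days.
Jan 29, 1895 → Jan 29, 1896: 365 days.
Jan 29, 1896 → Jan 29, 1897: 366 days (Feb 29, 1896 is in that span).
Jan 29, 1897 → Jan 29, 1898: 365 days.
Jan 29, 1898 → Jan 29, 1899: 365 days.
Jan 29, 1899 → Jan 29, 1900: 365 days.
Jan 29, 1900 → Jan 29, 1901: 365 days.
Jan 29, 1901 → Jan 29, 1902: 365 days.
Jan 29, 1902 → Feb 28, 1902: 30 days (January has 31).
Feb 28, 1902 → Mar 28, 1902: 28 days (February has 28).
Mar 28, 1902 → Apr 28, 1902: 31 days (March has 31).
Apr 28, 1902 → May 28, 1902: 30 days (April has 30).
May 28, 1902 → Jun 11, 1902: 14 days.
Total: 5976 days.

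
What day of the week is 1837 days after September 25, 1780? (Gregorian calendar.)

Thursday

First find the weekday of Sep 25, 1780. Doomsday rule: the anchor day for the 1700s is Sunday. For year 80: 80÷12 = 6 r 8, and 8÷4 = 2, so 6+8+2 = 16.
Sunday + 16 ≡ Tuesday — that's 1780's doomsday.
In September the doomsday date is Sep 5.
Sep 25 is 20 days after Sep 5; 20 mod 7 = 6, so Tuesday + 6 = Monday.
1837 mod 7 = 3, so 1837 days after a Monday is Monday + 3 = Thursday.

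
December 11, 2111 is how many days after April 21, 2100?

Apr 21, 2100 → Apr 21, 2101: 365 days.
Apr 21, 2101 → Apr 21, 2102: 365 days.
Apr 21, 2102 → Apr 21, 2103: 365 days.
Apr 21, 2103 → Apr 21, 2104: 366 days (Feb 29, 2104 is in that span).
Apr 21, 2104 → Apr 21, 2105: 365 days.
Apr 21, 2105 → Apr 21, 2106: 365 days.
Apr 21, 2106 → Apr 21, 2107: 365 days.
Apr 21, 2107 → Apr 21, 2108: 366 days (Feb 29, 2108 is in that span).
Apr 21, 2108 → Apr 21, 2109: 365 days.
Apr 21, 2109 → Apr 21, 2110: 365 days.
Apr 21, 2110 → Apr 21, 2111: 365 days.
Apr 21, 2111 → May 21, 2111: 30 days (April has 30).
May 21, 2111 → Jun 21, 2111: 31 days (May has 31).
Jun 21, 2111 → Jul 21, 2111: 30 days (June has 30).
Jul 21, 2111 → Aug 21, 2111: 31 days (July has 31).
Aug 21, 2111 → Sep 21, 2111: 31 days (August has 31).
Sep 21, 2111 → Oct 21, 2111: 30 days (September has 30).
Oct 21, 2111 → Nov 21, 2111: 31 days (October has 31).
Nov 21, 2111 → Dec 11, 2111: 20 days.
Total: 4251 days.

4251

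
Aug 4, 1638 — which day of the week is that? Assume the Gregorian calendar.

Doomsday rule: the anchor day for the 1600s is Tuesday. For year 38: 38÷12 = 3 r 2, and 2÷4 = 0, so 3+2+0 = 5.
Tuesday + 5 ≡ Sunday — that's 1638's doomsday.
In August the doomsday date is Aug 8.
Aug 4 is 4 days before Aug 8; 4 mod 7 = 4, so Sunday − 4 = Wednesday.

Wednesday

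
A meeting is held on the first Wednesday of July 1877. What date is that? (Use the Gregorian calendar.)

July 4, 1877

July 1, 1877 is a Sunday.
The first Wednesday is therefore July 4 (3 days later).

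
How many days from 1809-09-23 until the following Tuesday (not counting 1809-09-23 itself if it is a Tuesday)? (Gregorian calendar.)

3

Sep 23, 1809 is a Saturday.
From Saturday to the next Tuesday is 3 days.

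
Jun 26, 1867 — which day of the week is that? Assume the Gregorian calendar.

Wednesday

Doomsday rule: the anchor day for the 1800s is Friday. For year 67: 67÷12 = 5 r 7, and 7÷4 = 1, so 5+7+1 = 13.
Friday + 13 ≡ Thursday — that's 1867's doomsday.
In June the doomsday date is Jun 6.
Jun 26 is 20 days after Jun 6; 20 mod 7 = 6, so Thursday + 6 = Wednesday.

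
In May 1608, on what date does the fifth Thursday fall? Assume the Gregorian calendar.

May 1, 1608 is a Thursday.
The first Thursday is therefore May 1 (same day).
The fifth Thursday is 1 + 4×7 = May 29.

May 29, 1608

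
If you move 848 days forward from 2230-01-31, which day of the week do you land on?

Monday

First find the weekday of Jan 31, 2230. Doomsday rule: the anchor day for the 2200s is Friday. For year 30: 30÷12 = 2 r 6, and 6÷4 = 1, so 2+6+1 = 9.
Friday + 9 ≡ Sunday — that's 2230's doomsday.
In January the doomsday date is Jan 3 (2230 is not a leap year).
Jan 31 is 28 days after Jan 3; 28 mod 7 = 0, so Sunday + 0 = Sunday.
848 mod 7 = 1, so 848 days after a Sunday is Sunday + 1 = Monday.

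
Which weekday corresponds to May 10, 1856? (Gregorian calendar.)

Doomsday rule: the anchor day for the 1800s is Friday. For year 56: 56÷12 = 4 r 8, and 8÷4 = 2, so 4+8+2 = 14.
Friday + 14 ≡ Friday — that's 1856's doomsday.
In May the doomsday date is May 9.
May 10 is 1 day after May 9; 1 mod 7 = 1, so Friday + 1 = Saturday.

Saturday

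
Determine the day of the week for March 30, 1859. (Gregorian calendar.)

Doomsday rule: the anchor day for the 1800s is Friday. For year 59: 59÷12 = 4 r 11, and 11÷4 = 2, so 4+11+2 = 17.
Friday + 17 ≡ Monday — that's 1859's doomsday.
In March the doomsday date is Mar 14.
Mar 30 is 16 days after Mar 14; 16 mod 7 = 2, so Monday + 2 = Wednesday.

Wednesday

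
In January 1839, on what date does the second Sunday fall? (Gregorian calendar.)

January 1, 1839 is a Tuesday.
The first Sunday is therefore January 6 (5 days later).
The second Sunday is 6 + 1×7 = January 13.

January 13, 1839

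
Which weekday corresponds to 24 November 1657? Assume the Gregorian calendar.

Doomsday rule: the anchor day for the 1600s is Tuesday. For year 57: 57÷12 = 4 r 9, and 9÷4 = 2, so 4+9+2 = 15.
Tuesday + 15 ≡ Wednesday — that's 1657's doomsday.
In November the doomsday date is Nov 7.
Nov 24 is 17 days after Nov 7; 17 mod 7 = 3, so Wednesday + 3 = Saturday.

Saturday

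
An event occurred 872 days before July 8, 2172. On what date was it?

−366 (one year; includes Feb 29, 2172) → Jul 8, 2171 (506 left).
−365 (one year) → Jul 8, 2170 (141 left).
−8 → Jun 30, 2170 (end of Jun, 30 days; 133 left).
−30 → May 31, 2170 (end of May, 31 days; 103 left).
−31 → Apr 30, 2170 (end of Apr, 30 days; 72 left).
−30 → Mar 31, 2170 (end of Mar, 31 days; 42 left).
−31 → Feb 28, 2170 (end of Feb, 28 days; 11 left).
−11 → Feb 17, 2170.

February 17, 2170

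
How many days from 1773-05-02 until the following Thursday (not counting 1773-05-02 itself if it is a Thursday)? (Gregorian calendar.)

May 2, 1773 is a Sunday.
From Sunday to the next Thursday is 4 days.

4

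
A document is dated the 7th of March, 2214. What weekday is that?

Monday

Doomsday rule: the anchor day for the 2200s is Friday. For year 14: 14÷12 = 1 r 2, and 2÷4 = 0, so 1+2+0 = 3.
Friday + 3 ≡ Monday — that's 2214's doomsday.
In March the doomsday date is Mar 14.
Mar 7 is 7 days before Mar 14; 7 mod 7 = 0, so Monday − 0 = Monday.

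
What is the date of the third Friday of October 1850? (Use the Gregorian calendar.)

October 18, 1850

October 1, 1850 is a Tuesday.
The first Friday is therefore October 4 (3 days later).
The third Friday is 4 + 2×7 = October 18.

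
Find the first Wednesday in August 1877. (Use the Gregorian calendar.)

August 1, 1877

August 1, 1877 is a Wednesday.
The first Wednesday is therefore August 1 (same day).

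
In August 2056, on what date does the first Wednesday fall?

August 1, 2056 is a Tuesday.
The first Wednesday is therefore August 2 (1 days later).

August 2, 2056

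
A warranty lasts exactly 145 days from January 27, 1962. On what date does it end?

June 21, 1962

Jan has 31 days: +5 → Feb 1, 1962 (140 left).
Feb has 28 days: +28 → Mar 1, 1962 (112 left).
Mar has 31 days: +31 → Apr 1, 1962 (81 left).
Apr has 30 days: +30 → May 1, 1962 (51 left).
May has 31 days: +31 → Jun 1, 1962 (20 left).
+20 → Jun 21, 1962.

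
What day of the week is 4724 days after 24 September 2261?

Monday

Sep 24, 2261 is a Tuesday.
4724 mod 7 = 6, so 4724 days after a Tuesday is Tuesday + 6 = Monday.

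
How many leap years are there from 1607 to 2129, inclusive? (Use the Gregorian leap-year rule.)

127

Multiples of 4 in [1607,2129]: 131.
Of those, multiples of 100: 5 (not leap unless ÷400).
Multiples of 400: 1.
Leap years = 131 − 5 + 1 = 127.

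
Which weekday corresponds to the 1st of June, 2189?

Monday

January 1, 2189 is a Thursday.
Jan 1, 2189 → Feb 1, 2189: 31 days (January has 31).
Feb 1, 2189 → Mar 1, 2189: 28 days (February has 28).
Mar 1, 2189 → Apr 1, 2189: 31 days (March has 31).
Apr 1, 2189 → May 1, 2189: 30 days (April has 30).
May 1, 2189 → Jun 1, 2189: 31 days.
Total: 151 days.
151 mod 7 = 4, so Thursday + 4 = Monday.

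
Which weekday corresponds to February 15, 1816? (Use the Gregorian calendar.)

Thursday

January 1, 1816 is a Monday.
Jan 1, 1816 → Feb 1, 1816: 31 days (January has 31).
Feb 1, 1816 → Feb 15, 1816: 14 days.
Total: 45 days.
45 mod 7 = 3, so Monday + 3 = Thursday.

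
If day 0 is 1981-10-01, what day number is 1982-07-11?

283

Oct 1, 1981 → Nov 1, 1981: 31 days (October has 31).
Nov 1, 1981 → Dec 1, 1981: 30 days (November has 30).
Dec 1, 1981 → Jan 1, 1982: 31 days (December has 31).
Jan 1, 1982 → Feb 1, 1982: 31 days (January has 31).
Feb 1, 1982 → Mar 1, 1982: 28 days (February has 28).
Mar 1, 1982 → Apr 1, 1982: 31 days (March has 31).
Apr 1, 1982 → May 1, 1982: 30 days (April has 30).
May 1, 1982 → Jun 1, 1982: 31 days (May has 31).
Jun 1, 1982 → Jul 1, 1982: 30 days (June has 30).
Jul 1, 1982 → Jul 11, 1982: 10 days.
Total: 283 days.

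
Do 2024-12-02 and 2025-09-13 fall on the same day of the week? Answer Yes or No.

No

From Dec 2, 2024 to Sep 13, 2025 is 285 days.
285 mod 7 = 5, so they are different weekdays.
(Dec 2, 2024 is a Monday; Sep 13, 2025 is a Saturday.)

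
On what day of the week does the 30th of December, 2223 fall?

Tuesday

Doomsday rule: the anchor day for the 2200s is Friday. For year 23: 23÷12 = 1 r 11, and 11÷4 = 2, so 1+11+2 = 14.
Friday + 14 ≡ Friday — that's 2223's doomsday.
In December the doomsday date is Dec 12.
Dec 30 is 18 days after Dec 12; 18 mod 7 = 4, so Friday + 4 = Tuesday.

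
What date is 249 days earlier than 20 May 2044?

−20 → Apr 30, 2044 (end of Apr, 30 days; 229 left).
−30 → Mar 31, 2044 (end of Mar, 31 days; 199 left).
−31 → Feb 29, 2044 (end of Feb, 29 days; 168 left).
−29 → Jan 31, 2044 (end of Jan, 31 days; 139 left).
−31 → Dec 31, 2043 (end of Dec, 31 days; 108 left).
−31 → Nov 30, 2043 (end of Nov, 30 days; 77 left).
−30 → Oct 31, 2043 (end of Oct, 31 days; 47 left).
−31 → Sep 30, 2043 (end of Sep, 30 days; 16 left).
−16 → Sep 14, 2043.

September 14, 2043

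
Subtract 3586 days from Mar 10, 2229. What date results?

May 16, 2219

−365 (one year) → Mar 10, 2228 (3221 left).
−366 (one year; includes Feb 29, 2228) → Mar 10, 2227 (2855 left).
−365 (one year) → Mar 10, 2226 (2490 left).
−365 (one year) → Mar 10, 2225 (2125 left).
−365 (one year) → Mar 10, 2224 (1760 left).
−366 (one year; includes Feb 29, 2224) → Mar 10, 2223 (1394 left).
−365 (one year) → Mar 10, 2222 (1029 left).
−365 (one year) → Mar 10, 2221 (664 left).
−365 (one year) → Mar 10, 2220 (299 left).
−10 → Feb 29, 2220 (end of Feb, 29 days; 289 left).
−29 → Jan 31, 2220 (end of Jan, 31 days; 260 left).
−31 → Dec 31, 2219 (end of Dec, 31 days; 229 left).
−31 → Nov 30, 2219 (end of Nov, 30 days; 198 left).
−30 → Oct 31, 2219 (end of Oct, 31 days; 168 left).
−31 → Sep 30, 2219 (end of Sep, 30 days; 137 left).
−30 → Aug 31, 2219 (end of Aug, 31 days; 107 left).
−31 → Jul 31, 2219 (end of Jul, 31 days; 76 left).
−31 → Jun 30, 2219 (end of Jun, 30 days; 45 left).
−30 → May 31, 2219 (end of May, 31 days; 15 left).
−15 → May 16, 2219.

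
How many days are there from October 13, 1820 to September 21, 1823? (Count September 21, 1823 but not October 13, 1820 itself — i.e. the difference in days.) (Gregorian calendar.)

Oct 13, 1820 → Oct 13, 1821: 365 days.
Oct 13, 1821 → Oct 13, 1822: 365 days.
Oct 13, 1822 → Nov 13, 1822: 31 days (October has 31).
Nov 13, 1822 → Dec 13, 1822: 30 days (November has 30).
Dec 13, 1822 → Jan 13, 1823: 31 days (December has 31).
Jan 13, 1823 → Feb 13, 1823: 31 days (January has 31).
Feb 13, 1823 → Mar 13, 1823: 28 days (February has 28).
Mar 13, 1823 → Apr 13, 1823: 31 days (March has 31).
Apr 13, 1823 → May 13, 1823: 30 days (April has 30).
May 13, 1823 → Jun 13, 1823: 31 days (May has 31).
Jun 13, 1823 → Jul 13, 1823: 30 days (June has 30).
Jul 13, 1823 → Aug 13, 1823: 31 days (July has 31).
Aug 13, 1823 → Sep 13, 1823: 31 days (August has 31).
Sep 13, 1823 → Sep 21, 1823: 8 days.
Total: 1073 days.

1073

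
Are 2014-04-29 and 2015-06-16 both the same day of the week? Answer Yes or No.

From Apr 29, 2014 to Jun 16, 2015 is 413 days.
413 mod 7 = 0, so they are the same weekday.
(Apr 29, 2014 is a Tuesday; Jun 16, 2015 is a Tuesday.)

Yes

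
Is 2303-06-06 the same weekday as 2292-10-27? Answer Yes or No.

No

From Oct 27, 2292 to Jun 6, 2303 is 3873 days.
3873 mod 7 = 2, so they are different weekdays.
(Oct 27, 2292 is a Thursday; Jun 6, 2303 is a Saturday.)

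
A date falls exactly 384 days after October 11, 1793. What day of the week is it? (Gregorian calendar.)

Thursday

Oct 11, 1793 is a Friday.
384 mod 7 = 6, so 384 days after a Friday is Friday + 6 = Thursday.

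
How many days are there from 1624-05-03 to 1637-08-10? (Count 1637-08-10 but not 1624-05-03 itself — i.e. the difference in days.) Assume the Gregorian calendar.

4847

May 3, 1624 → May 3, 1625: 365 days.
May 3, 1625 → May 3, 1626: 365 days.
May 3, 1626 → May 3, 1627: 365 days.
May 3, 1627 → May 3, 1628: 366 days (Feb 29, 1628 is in that span).
May 3, 1628 → May 3, 1629: 365 days.
May 3, 1629 → May 3, 1630: 365 days.
May 3, 1630 → May 3, 1631: 365 days.
May 3, 1631 → May 3, 1632: 366 days (Feb 29, 1632 is in that span).
May 3, 1632 → May 3, 1633: 365 days.
May 3, 1633 → May 3, 1634: 365 days.
May 3, 1634 → May 3, 1635: 365 days.
May 3, 1635 → May 3, 1636: 366 days (Feb 29, 1636 is in that span).
May 3, 1636 → May 3, 1637: 365 days.
May 3, 1637 → Jun 3, 1637: 31 days (May has 31).
Jun 3, 1637 → Jul 3, 1637: 30 days (June has 30).
Jul 3, 1637 → Aug 3, 1637: 31 days (July has 31).
Aug 3, 1637 → Aug 10, 1637: 7 days.
Total: 4847 days.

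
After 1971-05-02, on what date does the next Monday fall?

May 3, 1971

May 2, 1971 is a Sunday.
From Sunday to the next Monday is 1 day.
May 2, 1971 + 1 = May 3, 1971.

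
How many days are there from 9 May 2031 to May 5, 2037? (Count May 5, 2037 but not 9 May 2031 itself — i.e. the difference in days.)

May 9, 2031 → May 9, 2032: 366 days (Feb 29, 2032 is in that span).
May 9, 2032 → May 9, 2033: 365 days.
May 9, 2033 → May 9, 2034: 365 days.
May 9, 2034 → May 9, 2035: 365 days.
May 9, 2035 → May 9, 2036: 366 days (Feb 29, 2036 is in that span).
May 9, 2036 → Jun 9, 2036: 31 days (May has 31).
Jun 9, 2036 → Jul 9, 2036: 30 days (June has 30).
Jul 9, 2036 → Aug 9, 2036: 31 days (July has 31).
Aug 9, 2036 → Sep 9, 2036: 31 days (August has 31).
Sep 9, 2036 → Oct 9, 2036: 30 days (September has 30).
Oct 9, 2036 → Nov 9, 2036: 31 days (October has 31).
Nov 9, 2036 → Dec 9, 2036: 30 days (November has 30).
Dec 9, 2036 → Jan 9, 2037: 31 days (December has 31).
Jan 9, 2037 → Feb 9, 2037: 31 days (January has 31).
Feb 9, 2037 → Mar 9, 2037: 28 days (February has 28).
Mar 9, 2037 → Apr 9, 2037: 31 days (March has 31).
Apr 9, 2037 → May 5, 2037: 26 days.
Total: 2188 days.

2188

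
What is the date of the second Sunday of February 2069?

February 1, 2069 is a Friday.
The first Sunday is therefore February 3 (2 days later).
The second Sunday is 3 + 1×7 = February 10.

February 10, 2069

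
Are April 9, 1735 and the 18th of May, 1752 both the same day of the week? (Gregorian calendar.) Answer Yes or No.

From Apr 9, 1735 to May 18, 1752 is 6249 days.
6249 mod 7 = 5, so they are different weekdays.
(Apr 9, 1735 is a Saturday; May 18, 1752 is a Thursday.)

No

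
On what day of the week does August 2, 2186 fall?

Wednesday

January 1, 2186 is a Sunday.
Jan 1, 2186 → Feb 1, 2186: 31 days (January has 31).
Feb 1, 2186 → Mar 1, 2186: 28 days (February has 28).
Mar 1, 2186 → Apr 1, 2186: 31 days (March has 31).
Apr 1, 2186 → May 1, 2186: 30 days (April has 30).
May 1, 2186 → Jun 1, 2186: 31 days (May has 31).
Jun 1, 2186 → Jul 1, 2186: 30 days (June has 30).
Jul 1, 2186 → Aug 1, 2186: 31 days (July has 31).
Aug 1, 2186 → Aug 2, 2186: 1 days.
Total: 213 days.
213 mod 7 = 3, so Sunday + 3 = Wednesday.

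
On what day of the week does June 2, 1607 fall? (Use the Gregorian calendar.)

Saturday

Doomsday rule: the anchor day for the 1600s is Tuesday. For year 07: 7÷12 = 0 r 7, and 7÷4 = 1, so 0+7+1 = 8.
Tuesday + 8 ≡ Wednesday — that's 1607's doomsday.
In June the doomsday date is Jun 6.
Jun 2 is 4 days before Jun 6; 4 mod 7 = 4, so Wednesday − 4 = Saturday.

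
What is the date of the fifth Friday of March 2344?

March 31, 2344

March 1, 2344 is a Wednesday.
The first Friday is therefore March 3 (2 days later).
The fifth Friday is 3 + 4×7 = March 31.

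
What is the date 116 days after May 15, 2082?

May has 31 days: +17 → Jun 1, 2082 (99 left).
Jun has 30 days: +30 → Jul 1, 2082 (69 left).
Jul has 31 days: +31 → Aug 1, 2082 (38 left).
Aug has 31 days: +31 → Sep 1, 2082 (7 left).
+7 → Sep 8, 2082.

September 8, 2082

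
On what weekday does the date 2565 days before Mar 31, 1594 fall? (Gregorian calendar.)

First find the weekday of Mar 31, 1594. Doomsday rule: the anchor day for the 1500s is Wednesday. For year 94: 94÷12 = 7 r 10, and 10÷4 = 2, so 7+10+2 = 19.
Wednesday + 19 ≡ Monday — that's 1594's doomsday.
In March the doomsday date is Mar 14.
Mar 31 is 17 days after Mar 14; 17 mod 7 = 3, so Monday + 3 = Thursday.
2565 mod 7 = 3, so 2565 days before a Thursday is Thursday − 3 = Monday.

Monday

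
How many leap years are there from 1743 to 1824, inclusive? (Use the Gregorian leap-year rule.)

20

Multiples of 4 in [1743,1824]: 21.
Of those, multiples of 100: 1 (not leap unless ÷400).
Multiples of 400: 0.
Leap years = 21 − 1 + 0 = 20.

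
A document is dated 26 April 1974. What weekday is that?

Friday

January 1, 1974 is a Tuesday.
Jan 1, 1974 → Feb 1, 1974: 31 days (January has 31).
Feb 1, 1974 → Mar 1, 1974: 28 days (February has 28).
Mar 1, 1974 → Apr 1, 1974: 31 days (March has 31).
Apr 1, 1974 → Apr 26, 1974: 25 days.
Total: 115 days.
115 mod 7 = 3, so Tuesday + 3 = Friday.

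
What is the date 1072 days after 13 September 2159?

+366 (one year; includes Feb 29, 2160) → Sep 13, 2160 (706 left).
+365 (one year) → Sep 13, 2161 (341 left).
Sep has 30 days: +18 → Oct 1, 2161 (323 left).
Oct has 31 days: +31 → Nov 1, 2161 (292 left).
Nov has 30 days: +30 → Dec 1, 2161 (262 left).
Dec has 31 days: +31 → Jan 1, 2162 (231 left).
Jan has 31 days: +31 → Feb 1, 2162 (200 left).
Feb has 28 days: +28 → Mar 1, 2162 (172 left).
Mar has 31 days: +31 → Apr 1, 2162 (141 left).
Apr has 30 days: +30 → May 1, 2162 (111 left).
May has 31 days: +31 → Jun 1, 2162 (80 left).
Jun has 30 days: +30 → Jul 1, 2162 (50 left).
Jul has 31 days: +31 → Aug 1, 2162 (19 left).
+19 → Aug 20, 2162.

August 20, 2162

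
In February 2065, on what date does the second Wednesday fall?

February 1, 2065 is a Sunday.
The first Wednesday is therefore February 4 (3 days later).
The second Wednesday is 4 + 1×7 = February 11.

February 11, 2065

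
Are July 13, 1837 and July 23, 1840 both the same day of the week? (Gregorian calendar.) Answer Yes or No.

From Jul 13, 1837 to Jul 23, 1840 is 1106 days.
1106 mod 7 = 0, so they are the same weekday.
(Jul 13, 1837 is a Thursday; Jul 23, 1840 is a Thursday.)

Yes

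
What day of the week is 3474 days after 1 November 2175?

Nov 1, 2175 is a Wednesday.
3474 mod 7 = 2, so 3474 days after a Wednesday is Wednesday + 2 = Friday.

Friday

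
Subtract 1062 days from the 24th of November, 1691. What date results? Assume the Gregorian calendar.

December 27, 1688

−365 (one year) → Nov 24, 1690 (697 left).
−365 (one year) → Nov 24, 1689 (332 left).
−24 → Oct 31, 1689 (end of Oct, 31 days; 308 left).
−31 → Sep 30, 1689 (end of Sep, 30 days; 277 left).
−30 → Aug 31, 1689 (end of Aug, 31 days; 247 left).
−31 → Jul 31, 1689 (end of Jul, 31 days; 216 left).
−31 → Jun 30, 1689 (end of Jun, 30 days; 185 left).
−30 → May 31, 1689 (end of May, 31 days; 155 left).
−31 → Apr 30, 1689 (end of Apr, 30 days; 124 left).
−30 → Mar 31, 1689 (end of Mar, 31 days; 94 left).
−31 → Feb 28, 1689 (end of Feb, 28 days; 63 left).
−28 → Jan 31, 1689 (end of Jan, 31 days; 35 left).
−31 → Dec 31, 1688 (end of Dec, 31 days; 4 left).
−4 → Dec 27, 1688.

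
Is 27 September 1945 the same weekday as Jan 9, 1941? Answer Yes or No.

From Jan 9, 1941 to Sep 27, 1945 is 1722 days.
1722 mod 7 = 0, so they are the same weekday.
(Jan 9, 1941 is a Thursday; Sep 27, 1945 is a Thursday.)

Yes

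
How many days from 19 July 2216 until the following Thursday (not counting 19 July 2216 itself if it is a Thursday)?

Jul 19, 2216 is a Friday.
From Friday to the next Thursday is 6 days.

6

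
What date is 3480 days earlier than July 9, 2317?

December 29, 2307

−365 (one year) → Jul 9, 2316 (3115 left).
−366 (one year; includes Feb 29, 2316) → Jul 9, 2315 (2749 left).
−365 (one year) → Jul 9, 2314 (2384 left).
−365 (one year) → Jul 9, 2313 (2019 left).
−365 (one year) → Jul 9, 2312 (1654 left).
−366 (one year; includes Feb 29, 2312) → Jul 9, 2311 (1288 left).
−365 (one year) → Jul 9, 2310 (923 left).
−365 (one year) → Jul 9, 2309 (558 left).
−365 (one year) → Jul 9, 2308 (193 left).
−9 → Jun 30, 2308 (end of Jun, 30 days; 184 left).
−30 → May 31, 2308 (end of May, 31 days; 154 left).
−31 → Apr 30, 2308 (end of Apr, 30 days; 123 left).
−30 → Mar 31, 2308 (end of Mar, 31 days; 93 left).
−31 → Feb 29, 2308 (end of Feb, 29 days; 62 left).
−29 → Jan 31, 2308 (end of Jan, 31 days; 33 left).
−31 → Dec 31, 2307 (end of Dec, 31 days; 2 left).
−2 → Dec 29, 2307.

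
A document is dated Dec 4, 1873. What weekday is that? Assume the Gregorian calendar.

Doomsday rule: the anchor day for the 1800s is Friday. For year 73: 73÷12 = 6 r 1, and 1÷4 = 0, so 6+1+0 = 7.
Friday + 7 ≡ Friday — that's 1873's doomsday.
In December the doomsday date is Dec 12.
Dec 4 is 8 days before Dec 12; 8 mod 7 = 1, so Friday − 1 = Thursday.

Thursday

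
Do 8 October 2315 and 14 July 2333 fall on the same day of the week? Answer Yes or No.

From Oct 8, 2315 to Jul 14, 2333 is 6489 days.
6489 mod 7 = 0, so they are the same weekday.
(Oct 8, 2315 is a Friday; Jul 14, 2333 is a Friday.)

Yes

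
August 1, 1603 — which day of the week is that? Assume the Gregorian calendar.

Friday

Doomsday rule: the anchor day for the 1600s is Tuesday. For year 03: 3÷12 = 0 r 3, and 3÷4 = 0, so 0+3+0 = 3.
Tuesday + 3 ≡ Friday — that's 1603's doomsday.
In August the doomsday date is Aug 8.
Aug 1 is 7 days before Aug 8; 7 mod 7 = 0, so Friday − 0 = Friday.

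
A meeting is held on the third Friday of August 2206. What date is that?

August 1, 2206 is a Friday.
The first Friday is therefore August 1 (same day).
The third Friday is 1 + 2×7 = August 15.

August 15, 2206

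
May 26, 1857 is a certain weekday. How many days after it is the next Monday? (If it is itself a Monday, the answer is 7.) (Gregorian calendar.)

6

May 26, 1857 is a Tuesday.
From Tuesday to the next Monday is 6 days.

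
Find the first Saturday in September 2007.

September 1, 2007 is a Saturday.
The first Saturday is therefore September 1 (same day).

September 1, 2007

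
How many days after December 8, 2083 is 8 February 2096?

4445

Dec 8, 2083 → Dec 8, 2084: 366 days (Feb 29, 2084 is in that span).
Dec 8, 2084 → Dec 8, 2085: 365 days.
Dec 8, 2085 → Dec 8, 2086: 365 days.
Dec 8, 2086 → Dec 8, 2087: 365 days.
Dec 8, 2087 → Dec 8, 2088: 366 days (Feb 29, 2088 is in that span).
Dec 8, 2088 → Dec 8, 2089: 365 days.
Dec 8, 2089 → Dec 8, 2090: 365 days.
Dec 8, 2090 → Dec 8, 2091: 365 days.
Dec 8, 2091 → Dec 8, 2092: 366 days (Feb 29, 2092 is in that span).
Dec 8, 2092 → Dec 8, 2093: 365 days.
Dec 8, 2093 → Dec 8, 2094: 365 days.
Dec 8, 2094 → Dec 8, 2095: 365 days.
Dec 8, 2095 → Jan 8, 2096: 31 days (December has 31).
Jan 8, 2096 → Feb 8, 2096: 31 days.
Total: 4445 days.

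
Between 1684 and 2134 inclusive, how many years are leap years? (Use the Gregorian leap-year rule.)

109

Multiples of 4 in [1684,2134]: 113.
Of those, multiples of 100: 5 (not leap unless ÷400).
Multiples of 400: 1.
Leap years = 113 − 5 + 1 = 109.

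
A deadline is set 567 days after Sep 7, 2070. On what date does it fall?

March 27, 2072

+365 (one year) → Sep 7, 2071 (202 left).
Sep has 30 days: +24 → Oct 1, 2071 (178 left).
Oct has 31 days: +31 → Nov 1, 2071 (147 left).
Nov has 30 days: +30 → Dec 1, 2071 (117 left).
Dec has 31 days: +31 → Jan 1, 2072 (86 left).
Jan has 31 days: +31 → Feb 1, 2072 (55 left).
Feb has 29 days: +29 → Mar 1, 2072 (26 left).
+26 → Mar 27, 2072.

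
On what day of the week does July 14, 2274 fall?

Doomsday rule: the anchor day for the 2200s is Friday. For year 74: 74÷12 = 6 r 2, and 2÷4 = 0, so 6+2+0 = 8.
Friday + 8 ≡ Saturday — that's 2274's doomsday.
In July the doomsday date is Jul 11.
Jul 14 is 3 days after Jul 11; 3 mod 7 = 3, so Saturday + 3 = Tuesday.

Tuesday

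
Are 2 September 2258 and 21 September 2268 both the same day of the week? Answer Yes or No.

From Sep 2, 2258 to Sep 21, 2268 is 3672 days.
3672 mod 7 = 4, so they are different weekdays.
(Sep 2, 2258 is a Thursday; Sep 21, 2268 is a Monday.)

No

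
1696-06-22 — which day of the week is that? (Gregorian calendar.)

Doomsday rule: the anchor day for the 1600s is Tuesday. For year 96: 96÷12 = 8 r 0, and 0÷4 = 0, so 8+0+0 = 8.
Tuesday + 8 ≡ Wednesday — that's 1696's doomsday.
In June the doomsday date is Jun 6.
Jun 22 is 16 days after Jun 6; 16 mod 7 = 2, so Wednesday + 2 = Friday.

Friday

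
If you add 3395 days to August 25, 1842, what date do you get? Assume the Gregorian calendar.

+365 (one year) → Aug 25, 1843 (3030 left).
+366 (one year; includes Feb 29, 1844) → Aug 25, 1844 (2664 left).
+365 (one year) → Aug 25, 1845 (2299 left).
+365 (one year) → Aug 25, 1846 (1934 left).
+365 (one year) → Aug 25, 1847 (1569 left).
+366 (one year; includes Feb 29, 1848) → Aug 25, 1848 (1203 left).
+365 (one year) → Aug 25, 1849 (838 left).
+365 (one year) → Aug 25, 1850 (473 left).
+365 (one year) → Aug 25, 1851 (108 left).
Aug has 31 days: +7 → Sep 1, 1851 (101 left).
Sep has 30 days: +30 → Oct 1, 1851 (71 left).
Oct has 31 days: +31 → Nov 1, 1851 (40 left).
Nov has 30 days: +30 → Dec 1, 1851 (10 left).
+10 → Dec 11, 1851.

December 11, 1851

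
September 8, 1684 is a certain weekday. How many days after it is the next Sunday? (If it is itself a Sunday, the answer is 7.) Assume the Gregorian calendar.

2

Sep 8, 1684 is a Friday.
From Friday to the next Sunday is 2 days.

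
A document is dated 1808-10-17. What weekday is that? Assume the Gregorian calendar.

Monday

Doomsday rule: the anchor day for the 1800s is Friday. For year 08: 8÷12 = 0 r 8, and 8÷4 = 2, so 0+8+2 = 10.
Friday + 10 ≡ Monday — that's 1808's doomsday.
In October the doomsday date is Oct 10.
Oct 17 is 7 days after Oct 10; 7 mod 7 = 0, so Monday + 0 = Monday.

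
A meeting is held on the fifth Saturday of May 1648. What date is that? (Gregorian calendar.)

May 1, 1648 is a Friday.
The first Saturday is therefore May 2 (1 days later).
The fifth Saturday is 2 + 4×7 = May 30.

May 30, 1648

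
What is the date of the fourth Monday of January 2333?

January 23, 2333

January 1, 2333 is a Sunday.
The first Monday is therefore January 2 (1 days later).
The fourth Monday is 2 + 3×7 = January 23.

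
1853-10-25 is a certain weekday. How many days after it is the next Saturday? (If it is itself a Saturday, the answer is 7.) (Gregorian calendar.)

Oct 25, 1853 is a Tuesday.
From Tuesday to the next Saturday is 4 days.

4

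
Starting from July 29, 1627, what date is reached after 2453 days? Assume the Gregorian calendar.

April 16, 1634

+366 (one year; includes Feb 29, 1628) → Jul 29, 1628 (2087 left).
+365 (one year) → Jul 29, 1629 (1722 left).
+365 (one year) → Jul 29, 1630 (1357 left).
+365 (one year) → Jul 29, 1631 (992 left).
+366 (one year; includes Feb 29, 1632) → Jul 29, 1632 (626 left).
+365 (one year) → Jul 29, 1633 (261 left).
Jul has 31 days: +3 → Aug 1, 1633 (258 left).
Aug has 31 days: +31 → Sep 1, 1633 (227 left).
Sep has 30 days: +30 → Oct 1, 1633 (197 left).
Oct has 31 days: +31 → Nov 1, 1633 (166 left).
Nov has 30 days: +30 → Dec 1, 1633 (136 left).
Dec has 31 days: +31 → Jan 1, 1634 (105 left).
Jan has 31 days: +31 → Feb 1, 1634 (74 left).
Feb has 28 days: +28 → Mar 1, 1634 (46 left).
Mar has 31 days: +31 → Apr 1, 1634 (15 left).
+15 → Apr 16, 1634.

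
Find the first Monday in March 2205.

March 4, 2205

March 1, 2205 is a Friday.
The first Monday is therefore March 4 (3 days later).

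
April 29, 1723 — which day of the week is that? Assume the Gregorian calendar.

Thursday

Doomsday rule: the anchor day for the 1700s is Sunday. For year 23: 23÷12 = 1 r 11, and 11÷4 = 2, so 1+11+2 = 14.
Sunday + 14 ≡ Sunday — that's 1723's doomsday.
In April the doomsday date is Apr 4.
Apr 29 is 25 days after Apr 4; 25 mod 7 = 4, so Sunday + 4 = Thursday.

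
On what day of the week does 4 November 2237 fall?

January 1, 2237 is a Sunday.
Jan 1, 2237 → Feb 1, 2237: 31 days (January has 31).
Feb 1, 2237 → Mar 1, 2237: 28 days (February has 28).
Mar 1, 2237 → Apr 1, 2237: 31 days (March has 31).
Apr 1, 2237 → May 1, 2237: 30 days (April has 30).
May 1, 2237 → Jun 1, 2237: 31 days (May has 31).
Jun 1, 2237 → Jul 1, 2237: 30 days (June has 30).
Jul 1, 2237 → Aug 1, 2237: 31 days (July has 31).
Aug 1, 2237 → Sep 1, 2237: 31 days (August has 31).
Sep 1, 2237 → Oct 1, 2237: 30 days (September has 30).
Oct 1, 2237 → Nov 1, 2237: 31 days (October has 31).
Nov 1, 2237 → Nov 4, 2237: 3 days.
Total: 307 days.
307 mod 7 = 6, so Sunday + 6 = Saturday.

Saturday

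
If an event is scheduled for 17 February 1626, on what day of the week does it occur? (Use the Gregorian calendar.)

Doomsday rule: the anchor day for the 1600s is Tuesday. For year 26: 26÷12 = 2 r 2, and 2÷4 = 0, so 2+2+0 = 4.
Tuesday + 4 ≡ Saturday — that's 1626's doomsday.
In February the doomsday date is Feb 28 (1626 is not a leap year).
Feb 17 is 11 days before Feb 28; 11 mod 7 = 4, so Saturday − 4 = Tuesday.

Tuesday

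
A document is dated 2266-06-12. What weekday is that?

Doomsday rule: the anchor day for the 2200s is Friday. For year 66: 66÷12 = 5 r 6, and 6÷4 = 1, so 5+6+1 = 12.
Friday + 12 ≡ Wednesday — that's 2266's doomsday.
In June the doomsday date is Jun 6.
Jun 12 is 6 days after Jun 6; 6 mod 7 = 6, so Wednesday + 6 = Tuesday.

Tuesday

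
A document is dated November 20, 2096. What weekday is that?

Tuesday

January 1, 2096 is a Sunday.
Jan 1, 2096 → Feb 1, 2096: 31 days (January has 31).
Feb 1, 2096 → Mar 1, 2096: 29 days (February has 29).
Mar 1, 2096 → Apr 1, 2096: 31 days (March has 31).
Apr 1, 2096 → May 1, 2096: 30 days (April has 30).
May 1, 2096 → Jun 1, 2096: 31 days (May has 31).
Jun 1, 2096 → Jul 1, 2096: 30 days (June has 30).
Jul 1, 2096 → Aug 1, 2096: 31 days (July has 31).
Aug 1, 2096 → Sep 1, 2096: 31 days (August has 31).
Sep 1, 2096 → Oct 1, 2096: 30 days (September has 30).
Oct 1, 2096 → Nov 1, 2096: 31 days (October has 31).
Nov 1, 2096 → Nov 20, 2096: 19 days.
Total: 324 days.
324 mod 7 = 2, so Sunday + 2 = Tuesday.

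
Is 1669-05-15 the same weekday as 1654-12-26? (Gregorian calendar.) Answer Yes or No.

From Dec 26, 1654 to May 15, 1669 is 5254 days.
5254 mod 7 = 4, so they are different weekdays.
(Dec 26, 1654 is a Saturday; May 15, 1669 is a Wednesday.)

No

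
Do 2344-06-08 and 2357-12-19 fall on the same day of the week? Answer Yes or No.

From Jun 8, 2344 to Dec 19, 2357 is 4942 days.
4942 mod 7 = 0, so they are the same weekday.
(Jun 8, 2344 is a Thursday; Dec 19, 2357 is a Thursday.)

Yes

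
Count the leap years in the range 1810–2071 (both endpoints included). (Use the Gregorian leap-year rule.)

Multiples of 4 in [1810,2071]: 65.
Of those, multiples of 100: 2 (not leap unless ÷400).
Multiples of 400: 1.
Leap years = 65 − 2 + 1 = 64.

64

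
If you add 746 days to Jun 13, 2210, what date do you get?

June 28, 2212

+365 (one year) → Jun 13, 2211 (381 left).
Jun has 30 days: +18 → Jul 1, 2211 (363 left).
Jul has 31 days: +31 → Aug 1, 2211 (332 left).
Aug has 31 days: +31 → Sep 1, 2211 (301 left).
Sep has 30 days: +30 → Oct 1, 2211 (271 left).
Oct has 31 days: +31 → Nov 1, 2211 (240 left).
Nov has 30 days: +30 → Dec 1, 2211 (210 left).
Dec has 31 days: +31 → Jan 1, 2212 (179 left).
Jan has 31 days: +31 → Feb 1, 2212 (148 left).
Feb has 29 days: +29 → Mar 1, 2212 (119 left).
Mar has 31 days: +31 → Apr 1, 2212 (88 left).
Apr has 30 days: +30 → May 1, 2212 (58 left).
May has 31 days: +31 → Jun 1, 2212 (27 left).
+27 → Jun 28, 2212.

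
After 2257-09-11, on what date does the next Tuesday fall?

Sep 11, 2257 is a Friday.
From Friday to the next Tuesday is 4 days.
Sep 11, 2257 + 4 = Sep 15, 2257.

September 15, 2257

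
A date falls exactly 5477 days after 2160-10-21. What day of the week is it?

Friday

Oct 21, 2160 is a Tuesday.
5477 mod 7 = 3, so 5477 days after a Tuesday is Tuesday + 3 = Friday.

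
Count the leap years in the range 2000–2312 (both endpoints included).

76

Multiples of 4 in [2000,2312]: 79.
Of those, multiples of 100: 4 (not leap unless ÷400).
Multiples of 400: 1.
Leap years = 79 − 4 + 1 = 76.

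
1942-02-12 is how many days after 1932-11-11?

3380

Nov 11, 1932 → Nov 11, 1933: 365 days.
Nov 11, 1933 → Nov 11, 1934: 365 days.
Nov 11, 1934 → Nov 11, 1935: 365 days.
Nov 11, 1935 → Nov 11, 1936: 366 days (Feb 29, 1936 is in that span).
Nov 11, 1936 → Nov 11, 1937: 365 days.
Nov 11, 1937 → Nov 11, 1938: 365 days.
Nov 11, 1938 → Nov 11, 1939: 365 days.
Nov 11, 1939 → Nov 11, 1940: 366 days (Feb 29, 1940 is in that span).
Nov 11, 1940 → Nov 11, 1941: 365 days.
Nov 11, 1941 → Dec 11, 1941: 30 days (November has 30).
Dec 11, 1941 → Jan 11, 1942: 31 days (December has 31).
Jan 11, 1942 → Feb 11, 1942: 31 days (January has 31).
Feb 11, 1942 → Feb 12, 1942: 1 days.
Total: 3380 days.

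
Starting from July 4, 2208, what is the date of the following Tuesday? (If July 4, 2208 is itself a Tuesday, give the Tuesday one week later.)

July 5, 2208

Jul 4, 2208 is a Monday.
From Monday to the next Tuesday is 1 day.
Jul 4, 2208 + 1 = Jul 5, 2208.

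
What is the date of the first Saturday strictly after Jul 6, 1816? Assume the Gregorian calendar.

July 13, 1816

Jul 6, 1816 is a Saturday.
From Saturday to the next Saturday is 7 days.
Jul 6, 1816 + 7 = Jul 13, 1816.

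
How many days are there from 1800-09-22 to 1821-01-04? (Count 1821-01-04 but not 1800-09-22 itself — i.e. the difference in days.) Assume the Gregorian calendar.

7409

Sep 22, 1800 → Sep 22, 1801: 365 days.
Sep 22, 1801 → Sep 22, 1802: 365 days.
Sep 22, 1802 → Sep 22, 1803: 365 days.
Sep 22, 1803 → Sep 22, 1804: 366 days (Feb 29, 1804 is in that span).
Sep 22, 1804 → Sep 22, 1805: 365 days.
Sep 22, 1805 → Sep 22, 1806: 365 days.
Sep 22, 1806 → Sep 22, 1807: 365 days.
Sep 22, 1807 → Sep 22, 1808: 366 days (Feb 29, 1808 is in that span).
Sep 22, 1808 → Sep 22, 1809: 365 days.
Sep 22, 1809 → Sep 22, 1810: 365 days.
Sep 22, 1810 → Sep 22, 1811: 365 days.
Sep 22, 1811 → Sep 22, 1812: 366 days (Feb 29, 1812 is in that span).
Sep 22, 1812 → Sep 22, 1813: 365 days.
Sep 22, 1813 → Sep 22, 1814: 365 days.
Sep 22, 1814 → Sep 22, 1815: 365 days.
Sep 22, 1815 → Sep 22, 1816: 366 days (Feb 29, 1816 is in that span).
Sep 22, 1816 → Sep 22, 1817: 365 days.
Sep 22, 1817 → Sep 22, 1818: 365 days.
Sep 22, 1818 → Sep 22, 1819: 365 days.
Sep 22, 1819 → Sep 22, 1820: 366 days (Feb 29, 1820 is in that span).
Sep 22, 1820 → Oct 22, 1820: 30 days (September has 30).
Oct 22, 1820 → Nov 22, 1820: 31 days (October has 31).
Nov 22, 1820 → Dec 22, 1820: 30 days (November has 30).
Dec 22, 1820 → Jan 4, 1821: 13 days.
Total: 7409 days.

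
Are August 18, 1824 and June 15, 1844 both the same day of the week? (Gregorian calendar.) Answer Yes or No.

No

From Aug 18, 1824 to Jun 15, 1844 is 7241 days.
7241 mod 7 = 3, so they are different weekdays.
(Aug 18, 1824 is a Wednesday; Jun 15, 1844 is a Saturday.)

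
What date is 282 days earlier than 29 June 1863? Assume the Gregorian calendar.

September 20, 1862

−29 → May 31, 1863 (end of May, 31 days; 253 left).
−31 → Apr 30, 1863 (end of Apr, 30 days; 222 left).
−30 → Mar 31, 1863 (end of Mar, 31 days; 192 left).
−31 → Feb 28, 1863 (end of Feb, 28 days; 161 left).
−28 → Jan 31, 1863 (end of Jan, 31 days; 133 left).
−31 → Dec 31, 1862 (end of Dec, 31 days; 102 left).
−31 → Nov 30, 1862 (end of Nov, 30 days; 71 left).
−30 → Oct 31, 1862 (end of Oct, 31 days; 41 left).
−31 → Sep 30, 1862 (end of Sep, 30 days; 10 left).
−10 → Sep 20, 1862.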